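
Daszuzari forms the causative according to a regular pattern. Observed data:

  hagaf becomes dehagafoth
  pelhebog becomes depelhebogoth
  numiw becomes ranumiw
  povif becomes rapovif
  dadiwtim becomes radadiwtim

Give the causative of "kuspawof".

dekuspawofoth

povif and hagaf both end in -f yet inflect differently (rapovif, dehagafoth), so the final letter is not what conditions the rule; the last vowel is.
"kuspawof" has last vowel 'o'. The one such stem in the data (pelhebog → depelhebogoth) adds de- … -oth around the stem, so the same rule applies.
So kuspawof → dekuspawofoth.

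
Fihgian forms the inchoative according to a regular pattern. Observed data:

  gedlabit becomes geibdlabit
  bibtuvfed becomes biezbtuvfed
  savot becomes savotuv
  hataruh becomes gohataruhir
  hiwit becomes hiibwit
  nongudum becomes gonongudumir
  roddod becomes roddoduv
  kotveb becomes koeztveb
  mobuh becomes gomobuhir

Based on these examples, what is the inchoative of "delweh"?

savot and gedlabit both end in -t yet inflect differently (savotuv, geibdlabit), so the final letter is not what conditions the rule; the last vowel is.
"delweh" has last vowel 'e'. The stems whose last vowel is 'e' (bibtuvfed → biezbtuvfed, kotveb → koeztveb) insert -ez- after the first vowel.
The other patterns: stems whose last vowel is 'o' add -uv; stems whose last vowel is 'u' add go- … -ir around the stem; stems whose last vowel is 'i' insert -ib- after the first vowel.
So delweh → deezlweh.

deezlweh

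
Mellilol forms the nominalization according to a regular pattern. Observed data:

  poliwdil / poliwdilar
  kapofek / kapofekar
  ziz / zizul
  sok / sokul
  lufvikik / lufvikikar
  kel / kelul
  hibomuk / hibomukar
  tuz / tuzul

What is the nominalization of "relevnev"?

poliwdil and kel both end in -l yet inflect differently (poliwdilar, kelul), so the final letter is not what conditions the rule; the number of vowels is.
"relevnev" has 3 vowels. The stems with 3 vowels (poliwdil → poliwdilar, lufvikik → lufvikikar, hibomuk → hibomukar) add -ar.
The other pattern: stems with 1 vowel add -ul.
So relevnev → relevnevar.

relevnevar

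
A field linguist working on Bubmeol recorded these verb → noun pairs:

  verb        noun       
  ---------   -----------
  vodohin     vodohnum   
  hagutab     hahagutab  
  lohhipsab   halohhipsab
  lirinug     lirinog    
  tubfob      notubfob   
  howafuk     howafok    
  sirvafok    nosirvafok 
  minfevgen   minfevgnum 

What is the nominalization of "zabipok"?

howafuk and sirvafok both end in -k yet inflect differently (howafok, nosirvafok), so the final letter is not what conditions the rule; the last vowel is.
"zabipok" has last vowel 'o'. The stems whose last vowel is 'o' (sirvafok → nosirvafok, tubfob → notubfob) add the prefix no-.
The other patterns: stems whose last vowel is 'u' change the last vowel to 'o'; stems whose last vowel is 'a' add the prefix ha-; stems whose last vowel is 'e' or 'i' delete the last vowel and add -um.
So zabipok → nozabipok.

nozabipok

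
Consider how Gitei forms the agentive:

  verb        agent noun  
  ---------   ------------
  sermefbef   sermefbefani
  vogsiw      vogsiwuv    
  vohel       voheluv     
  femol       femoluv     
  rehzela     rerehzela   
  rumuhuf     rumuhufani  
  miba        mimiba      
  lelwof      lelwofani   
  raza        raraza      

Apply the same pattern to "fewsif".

fewsifani

"fewsif" ends in -f. The stems ending in -f (lelwof → lelwofani, sermefbef → sermefbefani, rumuhuf → rumuhufani) add -ani.
So fewsif → fewsifani.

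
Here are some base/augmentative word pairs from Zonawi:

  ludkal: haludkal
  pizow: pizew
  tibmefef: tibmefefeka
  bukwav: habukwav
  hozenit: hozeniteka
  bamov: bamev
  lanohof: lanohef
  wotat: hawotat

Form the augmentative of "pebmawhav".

bukwav and bamov both end in -v yet inflect differently (habukwav, bamev), so the final letter is not what conditions the rule; the last vowel is.
"pebmawhav" has last vowel 'a'. The stems whose last vowel is 'a' (ludkal → haludkal, wotat → hawotat, bukwav → habukwav) add the prefix ha-.
So pebmawhav → hapebmawhav.

hapebmawhav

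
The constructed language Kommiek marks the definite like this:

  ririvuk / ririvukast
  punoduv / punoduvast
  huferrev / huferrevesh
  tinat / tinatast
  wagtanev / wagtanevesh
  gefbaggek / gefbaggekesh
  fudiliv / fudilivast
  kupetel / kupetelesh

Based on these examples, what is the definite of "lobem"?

lobemesh

gefbaggek and ririvuk both end in -k yet inflect differently (gefbaggekesh, ririvukast), so the final letter is not what conditions the rule; the last vowel is.
"lobem" has last vowel 'e'. The stems whose last vowel is 'e' (gefbaggek → gefbaggekesh, kupetel → kupetelesh, huferrev → huferrevesh) add -esh.
The other pattern: stems whose last vowel is 'a', 'i' or 'u' add -ast.
So lobem → lobemesh.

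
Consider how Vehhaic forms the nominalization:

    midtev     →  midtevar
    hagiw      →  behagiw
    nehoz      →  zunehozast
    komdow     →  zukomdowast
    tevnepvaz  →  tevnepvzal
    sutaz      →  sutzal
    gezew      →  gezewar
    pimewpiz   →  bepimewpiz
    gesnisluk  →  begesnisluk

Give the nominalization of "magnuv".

bemagnuv

gezew and komdow both end in -w yet inflect differently (gezewar, zukomdowast), so the final letter is not what conditions the rule; the last vowel is.
"magnuv" has last vowel 'u'. The one such stem in the data (gesnisluk → begesnisluk) adds the prefix be-, so the same rule applies.
The other patterns: stems whose last vowel is 'e' add -ar; stems whose last vowel is 'o' add zu- … -ast around the stem; stems whose last vowel is 'a' delete the last vowel and add -al.
So magnuv → bemagnuv.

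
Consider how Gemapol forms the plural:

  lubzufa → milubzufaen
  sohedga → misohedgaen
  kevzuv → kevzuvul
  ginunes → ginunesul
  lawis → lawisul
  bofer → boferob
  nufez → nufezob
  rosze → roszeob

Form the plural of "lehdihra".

"lehdihra" ends in -a. The stems ending in -a (lubzufa → milubzufaen, sohedga → misohedgaen) add mi- … -en around the stem.
The other patterns: stems ending in -s or -v add -ul; stems ending in -e, -r or -z add -ob.
So lehdihra → milehdihraen.

milehdihraen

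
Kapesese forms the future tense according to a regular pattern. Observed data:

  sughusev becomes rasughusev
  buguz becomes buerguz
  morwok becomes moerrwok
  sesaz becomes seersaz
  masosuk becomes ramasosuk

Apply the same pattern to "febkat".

masosuk and morwok both end in -k yet inflect differently (ramasosuk, moerrwok), so the final letter is not what conditions the rule; the number of vowels is.
"febkat" has 2 vowels. The stems with 2 vowels (morwok → moerrwok, sesaz → seersaz, buguz → buerguz) insert -er- after the first vowel.
The other pattern: stems with 3 vowels add the prefix ra-.
So febkat → feerbkat.

feerbkat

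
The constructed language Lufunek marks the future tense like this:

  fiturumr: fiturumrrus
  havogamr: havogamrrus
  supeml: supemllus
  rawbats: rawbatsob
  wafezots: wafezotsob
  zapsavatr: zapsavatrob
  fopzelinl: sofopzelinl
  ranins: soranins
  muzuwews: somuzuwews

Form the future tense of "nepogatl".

fiturumr and zapsavatr both end in -r yet inflect differently (fiturumrrus, zapsavatrob), so the final letter is not what conditions the rule; the second-to-last letter is.
"nepogatl" has second-to-last letter 't'. The stems whose second-to-last letter is 't' (rawbats → rawbatsob, wafezots → wafezotsob, zapsavatr → zapsavatrob) add -ob.
The other patterns: stems whose second-to-last letter is 'm' double the final consonant and add -us; stems whose second-to-last letter is 'n' or 'w' add the prefix so-.
So nepogatl → nepogatlob.

nepogatlob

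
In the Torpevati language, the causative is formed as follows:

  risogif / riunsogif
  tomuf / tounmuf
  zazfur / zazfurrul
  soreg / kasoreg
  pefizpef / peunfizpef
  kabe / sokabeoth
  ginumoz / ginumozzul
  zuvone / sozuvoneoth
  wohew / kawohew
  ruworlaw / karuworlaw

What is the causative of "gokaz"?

zazfur and tomuf both have last vowel 'u' yet inflect differently (zazfurrul, tounmuf), so the last vowel is not what conditions the rule; the final letter is.
"gokaz" ends in -z. The one such stem in the data (ginumoz → ginumozzul) doubles the final consonant and adds -ul (as does zazfur), so the same rule applies.
The other patterns: stems ending in -e add so- … -oth around the stem; stems ending in -f insert -un- after the first vowel; stems ending in -g or -w add the prefix ka-.
So gokaz → gokazzul.

gokazzul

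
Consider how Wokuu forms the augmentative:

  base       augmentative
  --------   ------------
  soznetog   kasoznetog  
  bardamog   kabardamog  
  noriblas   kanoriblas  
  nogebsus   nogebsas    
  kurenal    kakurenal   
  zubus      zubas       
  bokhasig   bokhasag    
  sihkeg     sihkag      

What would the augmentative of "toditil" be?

todital

noriblas and nogebsus both end in -s yet inflect differently (kanoriblas, nogebsas), so the final letter is not what conditions the rule; the last vowel is.
"toditil" has last vowel 'i'. The one such stem in the data (bokhasig → bokhasag) changes the last vowel to 'a' (as do nogebsus, sihkeg), so the same rule applies.
The other pattern: stems whose last vowel is 'a' or 'o' add the prefix ka-.
So toditil → todital.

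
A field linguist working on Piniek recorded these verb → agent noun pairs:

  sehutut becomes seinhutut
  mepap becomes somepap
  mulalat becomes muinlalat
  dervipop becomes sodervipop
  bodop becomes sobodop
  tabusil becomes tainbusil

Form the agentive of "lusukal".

mepap and mulalat both have last vowel 'a' yet inflect differently (somepap, muinlalat), so the last vowel is not what conditions the rule; the final letter is.
"lusukal" ends in -l. The one such stem in the data (tabusil → tainbusil) inserts -in- after the first vowel (as do mulalat, sehutut), so the same rule applies.
So lusukal → luinsukal.

luinsukal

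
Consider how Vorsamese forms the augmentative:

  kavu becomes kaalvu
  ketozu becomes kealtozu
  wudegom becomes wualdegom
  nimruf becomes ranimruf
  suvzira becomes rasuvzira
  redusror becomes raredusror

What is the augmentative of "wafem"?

waalfem

kavu and nimruf both have last vowel 'u' yet inflect differently (kaalvu, ranimruf), so the last vowel is not what conditions the rule; the final letter is.
"wafem" ends in -m. The one such stem in the data (wudegom → wualdegom) inserts -al- after the first vowel (as do kavu, ketozu), so the same rule applies.
The other pattern: stems ending in -a, -f or -r add the prefix ra-.
So wafem → waalfem.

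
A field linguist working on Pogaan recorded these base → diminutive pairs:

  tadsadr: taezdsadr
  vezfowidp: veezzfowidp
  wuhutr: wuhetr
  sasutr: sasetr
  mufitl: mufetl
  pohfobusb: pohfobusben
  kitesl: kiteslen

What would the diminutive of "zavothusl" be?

zavothuslen

tadsadr and wuhutr both end in -r yet inflect differently (taezdsadr, wuhetr), so the final letter is not what conditions the rule; the second-to-last letter is.
"zavothusl" has second-to-last letter 's'. The stems whose second-to-last letter is 's' (pohfobusb → pohfobusben, kitesl → kiteslen) add -en.
The other patterns: stems whose second-to-last letter is 'd' insert -ez- after the first vowel; stems whose second-to-last letter is 't' change the last vowel to 'e'.
So zavothusl → zavothuslen.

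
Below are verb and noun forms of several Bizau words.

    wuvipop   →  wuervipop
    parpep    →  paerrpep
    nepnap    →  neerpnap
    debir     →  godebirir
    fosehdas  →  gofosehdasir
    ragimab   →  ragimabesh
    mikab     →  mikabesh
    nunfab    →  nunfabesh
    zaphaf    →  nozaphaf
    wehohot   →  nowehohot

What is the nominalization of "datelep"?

nepnap and fosehdas both have last vowel 'a' yet inflect differently (neerpnap, gofosehdasir), so the last vowel is not what conditions the rule; the final letter is.
"datelep" ends in -p. The stems ending in -p (wuvipop → wuervipop, parpep → paerrpep, nepnap → neerpnap) insert -er- after the first vowel.
So datelep → daertelep.

daertelep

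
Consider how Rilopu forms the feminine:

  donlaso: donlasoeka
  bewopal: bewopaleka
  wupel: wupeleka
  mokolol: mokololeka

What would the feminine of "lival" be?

livaleka

Every pair shown (donlaso → donlasoeka, bewopal → bewopaleka, wupel → wupeleka, …) follows the same rule: add -eka.
So lival → livaleka.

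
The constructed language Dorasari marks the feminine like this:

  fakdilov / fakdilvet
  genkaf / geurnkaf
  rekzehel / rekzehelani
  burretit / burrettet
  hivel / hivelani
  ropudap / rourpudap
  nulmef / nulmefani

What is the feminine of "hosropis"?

hosropset

genkaf and nulmef both end in -f yet inflect differently (geurnkaf, nulmefani), so the final letter is not what conditions the rule; the last vowel is.
"hosropis" has last vowel 'i'. The one such stem in the data (burretit → burrettet) deletes the last vowel and adds -et (as does fakdilov), so the same rule applies.
The other patterns: stems whose last vowel is 'a' insert -ur- after the first vowel; stems whose last vowel is 'e' add -ani.
So hosropis → hosropset.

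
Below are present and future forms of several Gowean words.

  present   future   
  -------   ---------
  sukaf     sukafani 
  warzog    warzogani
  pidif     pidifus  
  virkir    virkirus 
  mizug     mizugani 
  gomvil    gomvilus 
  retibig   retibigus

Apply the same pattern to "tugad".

tugadani

retibig and warzog both end in -g yet inflect differently (retibigus, warzogani), so the final letter is not what conditions the rule; the last vowel is.
"tugad" has last vowel 'a'. The one such stem in the data (sukaf → sukafani) adds -ani, so the same rule applies.
So tugad → tugadani.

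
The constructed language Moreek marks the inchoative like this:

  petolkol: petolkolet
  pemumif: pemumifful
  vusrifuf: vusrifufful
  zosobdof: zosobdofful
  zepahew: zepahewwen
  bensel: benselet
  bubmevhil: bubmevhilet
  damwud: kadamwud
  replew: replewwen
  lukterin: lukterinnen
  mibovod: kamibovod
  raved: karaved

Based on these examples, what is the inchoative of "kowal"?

petolkol and zosobdof both have last vowel 'o' yet inflect differently (petolkolet, zosobdofful), so the last vowel is not what conditions the rule; the final letter is.
"kowal" ends in -l. The stems ending in -l (bubmevhil → bubmevhilet, petolkol → petolkolet, bensel → benselet) add -et.
The other patterns: stems ending in -f double the final consonant and add -ul; stems ending in -d add the prefix ka-; stems ending in -n or -w double the final consonant and add -en.
So kowal → kowalet.

kowalet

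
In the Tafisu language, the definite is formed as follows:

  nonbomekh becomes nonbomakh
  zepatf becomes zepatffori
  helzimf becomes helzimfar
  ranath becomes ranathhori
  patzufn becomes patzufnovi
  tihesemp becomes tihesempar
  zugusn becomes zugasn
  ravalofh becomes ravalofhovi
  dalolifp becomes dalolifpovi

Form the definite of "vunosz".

ravalofh and ranath both end in -h yet inflect differently (ravalofhovi, ranathhori), so the final letter is not what conditions the rule; the second-to-last letter is.
"vunosz" has second-to-last letter 's'. The one such stem in the data (zugusn → zugasn) changes the last vowel to 'a' (as does nonbomekh), so the same rule applies.
So vunosz → vunasz.

vunasz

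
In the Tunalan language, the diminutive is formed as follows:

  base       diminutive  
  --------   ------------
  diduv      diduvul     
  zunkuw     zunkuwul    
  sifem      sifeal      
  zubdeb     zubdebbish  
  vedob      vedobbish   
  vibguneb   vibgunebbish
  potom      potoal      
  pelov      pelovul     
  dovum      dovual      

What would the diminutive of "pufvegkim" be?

pufvegkial

vedob and potom both have last vowel 'o' yet inflect differently (vedobbish, potoal), so the last vowel is not what conditions the rule; the final letter is.
"pufvegkim" ends in -m. The stems ending in -m (potom → potoal, dovum → dovual, sifem → sifeal) drop the final letter and add -al.
So pufvegkim → pufvegkial.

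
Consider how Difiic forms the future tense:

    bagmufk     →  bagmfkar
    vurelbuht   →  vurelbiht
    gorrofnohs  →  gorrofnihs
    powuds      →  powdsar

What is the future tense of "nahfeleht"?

nahfeliht

"nahfeleht" has second-to-last letter 'h'. The stems whose second-to-last letter is 'h' (vurelbuht → vurelbiht, gorrofnohs → gorrofnihs) change the last vowel to 'i'.
So nahfeleht → nahfeliht.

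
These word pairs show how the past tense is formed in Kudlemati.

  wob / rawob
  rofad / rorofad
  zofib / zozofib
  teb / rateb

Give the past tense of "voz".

zofib and wob both end in -b yet inflect differently (zozofib, rawob), so the final letter is not what conditions the rule; the number of vowels is.
"voz" has 1 vowel. The stems with 1 vowel (wob → rawob, teb → rateb) add the prefix ra-.
So voz → ravoz.

ravoz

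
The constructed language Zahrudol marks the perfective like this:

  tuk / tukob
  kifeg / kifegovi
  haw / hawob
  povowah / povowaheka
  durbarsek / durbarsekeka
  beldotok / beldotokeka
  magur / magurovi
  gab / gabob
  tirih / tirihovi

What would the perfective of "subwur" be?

subwurovi

tuk and beldotok both end in -k yet inflect differently (tukob, beldotokeka), so the final letter is not what conditions the rule; the number of vowels is.
"subwur" has 2 vowels. The stems with 2 vowels (magur → magurovi, kifeg → kifegovi, tirih → tirihovi) add -ovi.
So subwur → subwurovi.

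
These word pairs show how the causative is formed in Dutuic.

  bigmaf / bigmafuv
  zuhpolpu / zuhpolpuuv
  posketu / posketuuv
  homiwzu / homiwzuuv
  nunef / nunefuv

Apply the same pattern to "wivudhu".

Every pair shown (bigmaf → bigmafuv, zuhpolpu → zuhpolpuuv, posketu → posketuuv, …) follows the same rule: add -uv.
So wivudhu → wivudhuuv.

wivudhuuv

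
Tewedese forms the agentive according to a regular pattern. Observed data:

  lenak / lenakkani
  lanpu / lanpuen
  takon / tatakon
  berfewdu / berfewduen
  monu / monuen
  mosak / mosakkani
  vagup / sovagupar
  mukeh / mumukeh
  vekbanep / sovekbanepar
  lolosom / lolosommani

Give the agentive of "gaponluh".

gagaponluh

vagup and monu both have last vowel 'u' yet inflect differently (sovagupar, monuen), so the last vowel is not what conditions the rule; the final letter is.
"gaponluh" ends in -h. The one such stem in the data (mukeh → mumukeh) repeats the first consonant+vowel as a prefix (as does takon), so the same rule applies.
The other patterns: stems ending in -p add so- … -ar around the stem; stems ending in -u add -en; stems ending in -k or -m double the final consonant and add -ani.
So gaponluh → gagaponluh.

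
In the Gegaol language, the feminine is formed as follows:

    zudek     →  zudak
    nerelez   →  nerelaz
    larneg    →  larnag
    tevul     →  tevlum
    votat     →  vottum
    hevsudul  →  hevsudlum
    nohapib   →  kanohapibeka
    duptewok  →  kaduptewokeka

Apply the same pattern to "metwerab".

metwerbum

zudek and duptewok both end in -k yet inflect differently (zudak, kaduptewokeka), so the final letter is not what conditions the rule; the last vowel is.
"metwerab" has last vowel 'a'. The one such stem in the data (votat → vottum) deletes the last vowel and adds -um (as do tevul, hevsudul), so the same rule applies.
So metwerab → metwerbum.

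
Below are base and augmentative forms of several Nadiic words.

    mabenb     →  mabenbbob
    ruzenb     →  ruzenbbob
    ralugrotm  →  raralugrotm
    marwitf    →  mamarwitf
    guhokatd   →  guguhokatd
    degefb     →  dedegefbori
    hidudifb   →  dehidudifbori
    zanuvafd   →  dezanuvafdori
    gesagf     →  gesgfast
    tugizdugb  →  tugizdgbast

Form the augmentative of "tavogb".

mabenb and degefb both end in -b yet inflect differently (mabenbbob, dedegefbori), so the final letter is not what conditions the rule; the second-to-last letter is.
"tavogb" has second-to-last letter 'g'. The stems whose second-to-last letter is 'g' (gesagf → gesgfast, tugizdugb → tugizdgbast) delete the last vowel and add -ast.
The other patterns: stems whose second-to-last letter is 'n' double the final consonant and add -ob; stems whose second-to-last letter is 't' repeat the first consonant+vowel as a prefix; stems whose second-to-last letter is 'f' add de- … -ori around the stem.
So tavogb → tavgbast.

tavgbast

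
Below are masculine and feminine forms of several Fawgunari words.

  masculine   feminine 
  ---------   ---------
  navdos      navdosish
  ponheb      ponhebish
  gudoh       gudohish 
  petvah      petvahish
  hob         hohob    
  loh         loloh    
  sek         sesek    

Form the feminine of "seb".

ponheb and hob both end in -b yet inflect differently (ponhebish, hohob), so the final letter is not what conditions the rule; the number of vowels is.
"seb" has 1 vowel. The stems with 1 vowel (hob → hohob, loh → loloh, sek → sesek) repeat the first consonant+vowel as a prefix.
The other pattern: stems with 2 vowels add -ish.
So seb → seseb.

seseb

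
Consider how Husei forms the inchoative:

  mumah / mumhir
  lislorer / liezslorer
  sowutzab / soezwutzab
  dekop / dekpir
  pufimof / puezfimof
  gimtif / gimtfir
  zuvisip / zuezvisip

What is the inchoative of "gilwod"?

gilwdir

"gilwod" has 2 vowels. The stems with 2 vowels (dekop → dekpir, mumah → mumhir, gimtif → gimtfir) delete the last vowel and add -ir.
So gilwod → gilwdir.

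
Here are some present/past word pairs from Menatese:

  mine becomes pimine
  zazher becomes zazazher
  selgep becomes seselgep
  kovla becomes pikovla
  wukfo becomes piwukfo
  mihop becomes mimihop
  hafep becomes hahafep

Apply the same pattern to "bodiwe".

"bodiwe" ends in a vowel. The stems ending in a vowel (kovla → pikovla, mine → pimine, wukfo → piwukfo) add the prefix pi-.
The other pattern: stems ending in a consonant repeat the first consonant+vowel as a prefix.
So bodiwe → pibodiwe.

pibodiwe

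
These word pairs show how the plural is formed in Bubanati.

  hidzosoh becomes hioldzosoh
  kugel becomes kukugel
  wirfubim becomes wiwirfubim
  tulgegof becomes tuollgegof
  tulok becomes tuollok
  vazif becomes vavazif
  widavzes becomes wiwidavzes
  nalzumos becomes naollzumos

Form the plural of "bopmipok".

boolpmipok

nalzumos and widavzes both end in -s yet inflect differently (naollzumos, wiwidavzes), so the final letter is not what conditions the rule; the last vowel is.
"bopmipok" has last vowel 'o'. The stems whose last vowel is 'o' (tulgegof → tuollgegof, nalzumos → naollzumos, tulok → tuollok) insert -ol- after the first vowel.
The other pattern: stems whose last vowel is 'e' or 'i' repeat the first consonant+vowel as a prefix.
So bopmipok → boolpmipok.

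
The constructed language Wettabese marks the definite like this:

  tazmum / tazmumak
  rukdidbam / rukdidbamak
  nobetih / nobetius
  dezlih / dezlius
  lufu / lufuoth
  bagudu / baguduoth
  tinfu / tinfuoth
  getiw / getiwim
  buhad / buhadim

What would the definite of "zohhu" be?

tazmum and lufu both have last vowel 'u' yet inflect differently (tazmumak, lufuoth), so the last vowel is not what conditions the rule; the final letter is.
"zohhu" ends in -u. The stems ending in -u (lufu → lufuoth, bagudu → baguduoth, tinfu → tinfuoth) add -oth.
So zohhu → zohhuoth.

zohhuoth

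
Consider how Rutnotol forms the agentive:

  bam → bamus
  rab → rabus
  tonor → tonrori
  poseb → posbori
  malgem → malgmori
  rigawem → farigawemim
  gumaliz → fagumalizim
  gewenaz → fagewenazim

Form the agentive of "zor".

rab and poseb both end in -b yet inflect differently (rabus, posbori), so the final letter is not what conditions the rule; the number of vowels is.
"zor" has 1 vowel. The stems with 1 vowel (bam → bamus, rab → rabus) add -us.
So zor → zorus.

zorus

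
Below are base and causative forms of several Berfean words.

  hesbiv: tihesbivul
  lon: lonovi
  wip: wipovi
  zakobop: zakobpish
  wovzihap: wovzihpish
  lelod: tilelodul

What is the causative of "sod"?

sodovi

wip and wovzihap both end in -p yet inflect differently (wipovi, wovzihpish), so the final letter is not what conditions the rule; the number of vowels is.
"sod" has 1 vowel. The stems with 1 vowel (wip → wipovi, lon → lonovi) add -ovi.
So sod → sodovi.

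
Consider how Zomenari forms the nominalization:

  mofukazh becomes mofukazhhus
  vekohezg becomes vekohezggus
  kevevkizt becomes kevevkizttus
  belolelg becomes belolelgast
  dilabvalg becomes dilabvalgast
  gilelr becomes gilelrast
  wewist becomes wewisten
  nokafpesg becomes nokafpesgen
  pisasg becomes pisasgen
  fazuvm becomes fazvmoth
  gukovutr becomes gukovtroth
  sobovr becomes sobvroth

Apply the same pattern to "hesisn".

vekohezg and belolelg both end in -g yet inflect differently (vekohezggus, belolelgast), so the final letter is not what conditions the rule; the second-to-last letter is.
"hesisn" has second-to-last letter 's'. The stems whose second-to-last letter is 's' (wewist → wewisten, nokafpesg → nokafpesgen, pisasg → pisasgen) add -en.
So hesisn → hesisnen.

hesisnen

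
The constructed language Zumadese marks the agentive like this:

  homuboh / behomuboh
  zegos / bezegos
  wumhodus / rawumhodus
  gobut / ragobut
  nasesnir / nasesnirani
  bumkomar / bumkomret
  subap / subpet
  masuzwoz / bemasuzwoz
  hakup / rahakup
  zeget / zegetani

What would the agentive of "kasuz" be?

rakasuz

"kasuz" has last vowel 'u'. The stems whose last vowel is 'u' (hakup → rahakup, wumhodus → rawumhodus, gobut → ragobut) add the prefix ra-.
The other patterns: stems whose last vowel is 'a' delete the last vowel and add -et; stems whose last vowel is 'o' add the prefix be-; stems whose last vowel is 'e' or 'i' add -ani.
So kasuz → rakasuz.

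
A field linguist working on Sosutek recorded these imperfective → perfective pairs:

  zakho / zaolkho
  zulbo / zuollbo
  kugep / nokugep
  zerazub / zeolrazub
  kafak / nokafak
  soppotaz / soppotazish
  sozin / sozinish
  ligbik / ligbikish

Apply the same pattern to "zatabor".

kafak and ligbik both end in -k yet inflect differently (nokafak, ligbikish), so the final letter is not what conditions the rule; the first letter is.
"zatabor" begins with z-. The stems beginning with z- (zerazub → zeolrazub, zakho → zaolkho, zulbo → zuollbo) insert -ol- after the first vowel.
The other patterns: stems beginning with k- add the prefix no-; stems beginning with l- or s- add -ish.
So zatabor → zaoltabor.

zaoltabor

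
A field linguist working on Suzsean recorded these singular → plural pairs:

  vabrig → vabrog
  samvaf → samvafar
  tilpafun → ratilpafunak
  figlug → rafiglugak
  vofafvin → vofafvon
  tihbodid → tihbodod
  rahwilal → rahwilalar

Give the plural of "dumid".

tilpafun and vofafvin both end in -n yet inflect differently (ratilpafunak, vofafvon), so the final letter is not what conditions the rule; the last vowel is.
"dumid" has last vowel 'i'. The stems whose last vowel is 'i' (vofafvin → vofafvon, tihbodid → tihbodod, vabrig → vabrog) change the last vowel to 'o'.
The other patterns: stems whose last vowel is 'u' add ra- … -ak around the stem; stems whose last vowel is 'a' add -ar.
So dumid → dumod.

dumod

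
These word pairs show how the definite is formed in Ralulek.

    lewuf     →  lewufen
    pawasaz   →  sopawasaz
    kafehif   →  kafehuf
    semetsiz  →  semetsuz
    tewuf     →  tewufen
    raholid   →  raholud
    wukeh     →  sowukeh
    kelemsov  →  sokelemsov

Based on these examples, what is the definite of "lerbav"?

"lerbav" has last vowel 'a'. The one such stem in the data (pawasaz → sopawasaz) adds the prefix so-, so the same rule applies.
So lerbav → solerbav.

solerbav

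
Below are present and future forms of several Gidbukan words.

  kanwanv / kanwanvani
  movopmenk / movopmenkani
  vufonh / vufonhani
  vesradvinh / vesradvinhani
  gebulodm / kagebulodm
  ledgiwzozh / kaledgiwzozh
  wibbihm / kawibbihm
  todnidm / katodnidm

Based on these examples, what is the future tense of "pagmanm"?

pagmanmani

"pagmanm" has second-to-last letter 'n'. The stems whose second-to-last letter is 'n' (kanwanv → kanwanvani, movopmenk → movopmenkani, vufonh → vufonhani) add -ani.
So pagmanm → pagmanmani.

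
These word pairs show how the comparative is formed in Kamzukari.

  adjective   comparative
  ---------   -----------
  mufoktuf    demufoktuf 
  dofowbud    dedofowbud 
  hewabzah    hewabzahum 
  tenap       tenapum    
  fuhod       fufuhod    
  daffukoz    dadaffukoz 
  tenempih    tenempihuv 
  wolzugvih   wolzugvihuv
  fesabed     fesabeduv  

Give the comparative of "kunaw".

dofowbud and fuhod both end in -d yet inflect differently (dedofowbud, fufuhod), so the final letter is not what conditions the rule; the last vowel is.
"kunaw" has last vowel 'a'. The stems whose last vowel is 'a' (hewabzah → hewabzahum, tenap → tenapum) add -um.
The other patterns: stems whose last vowel is 'u' add the prefix de-; stems whose last vowel is 'o' repeat the first consonant+vowel as a prefix; stems whose last vowel is 'e' or 'i' add -uv.
So kunaw → kunawum.

kunawum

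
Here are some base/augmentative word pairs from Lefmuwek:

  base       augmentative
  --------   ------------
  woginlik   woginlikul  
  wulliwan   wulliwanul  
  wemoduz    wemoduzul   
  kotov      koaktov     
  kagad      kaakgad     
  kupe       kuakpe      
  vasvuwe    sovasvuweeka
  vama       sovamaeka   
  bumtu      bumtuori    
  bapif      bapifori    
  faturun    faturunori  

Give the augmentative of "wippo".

wippoul

kupe and vasvuwe both end in -e yet inflect differently (kuakpe, sovasvuweeka), so the final letter is not what conditions the rule; the first letter is.
"wippo" begins with w-. The stems beginning with w- (woginlik → woginlikul, wulliwan → wulliwanul, wemoduz → wemoduzul) add -ul.
So wippo → wippoul.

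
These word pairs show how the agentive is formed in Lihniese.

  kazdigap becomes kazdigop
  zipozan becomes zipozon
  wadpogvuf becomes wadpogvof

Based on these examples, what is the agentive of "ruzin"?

Every pair shown (kazdigap → kazdigop, zipozan → zipozon, wadpogvuf → wadpogvof) follows the same rule: change the last vowel to 'o'.
So ruzin → ruzon.

ruzon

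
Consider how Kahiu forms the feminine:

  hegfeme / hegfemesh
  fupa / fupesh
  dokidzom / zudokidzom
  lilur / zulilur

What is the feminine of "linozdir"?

lilur and fupa both have 2 vowels yet inflect differently (zulilur, fupesh), so the number of vowels is not what conditions the rule; whether the stem ends in a vowel or a consonant is.
"linozdir" ends in a consonant. The stems ending in a consonant (dokidzom → zudokidzom, lilur → zulilur) add the prefix zu-.
So linozdir → zulinozdir.

zulinozdir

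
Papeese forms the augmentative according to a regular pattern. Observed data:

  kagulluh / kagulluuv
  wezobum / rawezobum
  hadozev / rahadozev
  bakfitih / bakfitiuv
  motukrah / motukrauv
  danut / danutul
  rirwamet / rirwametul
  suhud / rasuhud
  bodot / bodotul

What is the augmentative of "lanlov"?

kagulluh and danut both have last vowel 'u' yet inflect differently (kagulluuv, danutul), so the last vowel is not what conditions the rule; the final letter is.
"lanlov" ends in -v. The one such stem in the data (hadozev → rahadozev) adds the prefix ra-, so the same rule applies.
The other patterns: stems ending in -h drop the final letter and add -uv; stems ending in -t add -ul.
So lanlov → ralanlov.

ralanlov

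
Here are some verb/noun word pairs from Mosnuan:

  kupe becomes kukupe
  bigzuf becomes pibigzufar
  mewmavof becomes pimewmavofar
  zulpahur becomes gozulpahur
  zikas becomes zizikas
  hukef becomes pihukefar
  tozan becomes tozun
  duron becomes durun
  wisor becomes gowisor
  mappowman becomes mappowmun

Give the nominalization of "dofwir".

godofwir

"dofwir" ends in -r. The stems ending in -r (zulpahur → gozulpahur, wisor → gowisor) add the prefix go-.
So dofwir → godofwir.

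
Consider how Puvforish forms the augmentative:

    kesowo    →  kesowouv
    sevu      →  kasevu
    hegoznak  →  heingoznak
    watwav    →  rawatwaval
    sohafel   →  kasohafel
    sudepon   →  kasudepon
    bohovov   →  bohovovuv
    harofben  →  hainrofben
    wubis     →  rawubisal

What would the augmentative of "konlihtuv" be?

harofben and sudepon both end in -n yet inflect differently (hainrofben, kasudepon), so the final letter is not what conditions the rule; the first letter is.
"konlihtuv" begins with k-. The one such stem in the data (kesowo → kesowouv) adds -uv, so the same rule applies.
The other patterns: stems beginning with w- add ra- … -al around the stem; stems beginning with h- insert -in- after the first vowel; stems beginning with s- add the prefix ka-.
So konlihtuv → konlihtuvuv.

konlihtuvuv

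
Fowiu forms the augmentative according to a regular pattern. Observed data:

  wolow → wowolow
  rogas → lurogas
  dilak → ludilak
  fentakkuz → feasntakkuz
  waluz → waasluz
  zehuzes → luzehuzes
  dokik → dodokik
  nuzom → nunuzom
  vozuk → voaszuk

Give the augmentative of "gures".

lugures

dilak and dokik both end in -k yet inflect differently (ludilak, dodokik), so the final letter is not what conditions the rule; the last vowel is.
"gures" has last vowel 'e'. The one such stem in the data (zehuzes → luzehuzes) adds the prefix lu-, so the same rule applies.
The other patterns: stems whose last vowel is 'i' or 'o' repeat the first consonant+vowel as a prefix; stems whose last vowel is 'u' insert -as- after the first vowel.
So gures → lugures.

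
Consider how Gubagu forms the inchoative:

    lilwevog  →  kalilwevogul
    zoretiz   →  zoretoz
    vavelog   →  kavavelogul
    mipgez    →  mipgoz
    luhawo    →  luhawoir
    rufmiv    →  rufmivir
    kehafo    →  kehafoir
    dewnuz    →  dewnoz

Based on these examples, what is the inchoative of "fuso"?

zoretiz and rufmiv both have last vowel 'i' yet inflect differently (zoretoz, rufmivir), so the last vowel is not what conditions the rule; the final letter is.
"fuso" ends in -o. The stems ending in -o (luhawo → luhawoir, kehafo → kehafoir) add -ir.
The other patterns: stems ending in -z change the last vowel to 'o'; stems ending in -g add ka- … -ul around the stem.
So fuso → fusoir.

fusoir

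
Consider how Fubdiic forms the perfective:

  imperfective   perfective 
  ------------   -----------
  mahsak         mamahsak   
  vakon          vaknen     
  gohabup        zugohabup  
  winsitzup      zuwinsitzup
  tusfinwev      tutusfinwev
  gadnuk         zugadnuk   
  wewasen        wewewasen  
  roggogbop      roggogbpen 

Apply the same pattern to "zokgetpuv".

winsitzup and roggogbop both end in -p yet inflect differently (zuwinsitzup, roggogbpen), so the final letter is not what conditions the rule; the last vowel is.
"zokgetpuv" has last vowel 'u'. The stems whose last vowel is 'u' (gadnuk → zugadnuk, winsitzup → zuwinsitzup, gohabup → zugohabup) add the prefix zu-.
So zokgetpuv → zuzokgetpuv.

zuzokgetpuv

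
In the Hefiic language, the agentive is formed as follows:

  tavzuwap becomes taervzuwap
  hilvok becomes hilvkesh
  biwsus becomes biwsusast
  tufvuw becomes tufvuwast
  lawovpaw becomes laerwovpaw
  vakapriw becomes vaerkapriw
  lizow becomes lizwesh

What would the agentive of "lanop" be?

tufvuw and lizow both end in -w yet inflect differently (tufvuwast, lizwesh), so the final letter is not what conditions the rule; the last vowel is.
"lanop" has last vowel 'o'. The stems whose last vowel is 'o' (hilvok → hilvkesh, lizow → lizwesh) delete the last vowel and add -esh.
So lanop → lanpesh.

lanpesh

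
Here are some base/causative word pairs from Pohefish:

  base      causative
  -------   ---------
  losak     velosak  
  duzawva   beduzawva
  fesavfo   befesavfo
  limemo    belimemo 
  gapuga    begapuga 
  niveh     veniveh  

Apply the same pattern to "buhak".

vebuhak

duzawva and losak both have last vowel 'a' yet inflect differently (beduzawva, velosak), so the last vowel is not what conditions the rule; whether the stem ends in a vowel or a consonant is.
"buhak" ends in a consonant. The stems ending in a consonant (losak → velosak, niveh → veniveh) add the prefix ve-.
So buhak → vebuhak.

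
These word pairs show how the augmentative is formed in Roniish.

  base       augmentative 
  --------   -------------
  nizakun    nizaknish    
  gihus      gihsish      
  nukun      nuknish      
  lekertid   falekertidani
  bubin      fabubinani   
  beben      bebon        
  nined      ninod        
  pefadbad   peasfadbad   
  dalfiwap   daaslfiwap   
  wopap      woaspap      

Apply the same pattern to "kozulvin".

fakozulvinani

nizakun and bubin both end in -n yet inflect differently (nizaknish, fabubinani), so the final letter is not what conditions the rule; the last vowel is.
"kozulvin" has last vowel 'i'. The stems whose last vowel is 'i' (lekertid → falekertidani, bubin → fabubinani) add fa- … -ani around the stem.
The other patterns: stems whose last vowel is 'u' delete the last vowel and add -ish; stems whose last vowel is 'e' change the last vowel to 'o'; stems whose last vowel is 'a' insert -as- after the first vowel.
So kozulvin → fakozulvinani.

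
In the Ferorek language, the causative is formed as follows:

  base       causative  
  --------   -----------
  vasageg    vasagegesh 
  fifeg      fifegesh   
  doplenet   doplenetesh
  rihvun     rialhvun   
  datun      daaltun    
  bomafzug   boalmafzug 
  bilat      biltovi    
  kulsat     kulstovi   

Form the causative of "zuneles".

"zuneles" has last vowel 'e'. The stems whose last vowel is 'e' (vasageg → vasagegesh, fifeg → fifegesh, doplenet → doplenetesh) add -esh.
So zuneles → zunelesesh.

zunelesesh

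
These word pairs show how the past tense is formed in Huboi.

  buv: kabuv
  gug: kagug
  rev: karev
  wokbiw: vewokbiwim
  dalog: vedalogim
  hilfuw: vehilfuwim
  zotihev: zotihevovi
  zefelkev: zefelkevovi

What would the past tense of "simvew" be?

gug and dalog both end in -g yet inflect differently (kagug, vedalogim), so the final letter is not what conditions the rule; the number of vowels is.
"simvew" has 2 vowels. The stems with 2 vowels (wokbiw → vewokbiwim, dalog → vedalogim, hilfuw → vehilfuwim) add ve- … -im around the stem.
The other patterns: stems with 1 vowel add the prefix ka-; stems with 3 vowels add -ovi.
So simvew → vesimvewim.

vesimvewim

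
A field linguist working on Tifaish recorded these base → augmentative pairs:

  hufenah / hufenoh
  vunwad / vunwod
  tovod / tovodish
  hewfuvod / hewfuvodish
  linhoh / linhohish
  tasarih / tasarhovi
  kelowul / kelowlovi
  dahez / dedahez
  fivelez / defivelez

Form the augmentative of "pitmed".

"pitmed" has last vowel 'e'. The stems whose last vowel is 'e' (dahez → dedahez, fivelez → defivelez) add the prefix de-.
So pitmed → depitmed.

depitmed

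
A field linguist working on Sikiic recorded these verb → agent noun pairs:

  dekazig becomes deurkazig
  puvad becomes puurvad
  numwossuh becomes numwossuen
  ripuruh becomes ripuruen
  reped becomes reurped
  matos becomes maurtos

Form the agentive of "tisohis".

ripuruh and reped both begin with r- yet inflect differently (ripuruen, reurped), so the first letter is not what conditions the rule; the final letter is.
"tisohis" ends in -s. The one such stem in the data (matos → maurtos) inserts -ur- after the first vowel (as do puvad, dekazig), so the same rule applies.
So tisohis → tiursohis.

tiursohis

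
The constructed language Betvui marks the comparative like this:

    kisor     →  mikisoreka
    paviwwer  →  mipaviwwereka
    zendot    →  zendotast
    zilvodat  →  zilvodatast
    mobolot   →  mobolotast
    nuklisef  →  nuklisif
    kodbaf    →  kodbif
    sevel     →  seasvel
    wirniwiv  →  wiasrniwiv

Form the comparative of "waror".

miwaroreka

kisor and zendot both have last vowel 'o' yet inflect differently (mikisoreka, zendotast), so the last vowel is not what conditions the rule; the final letter is.
"waror" ends in -r. The stems ending in -r (kisor → mikisoreka, paviwwer → mipaviwwereka) add mi- … -eka around the stem.
So waror → miwaroreka.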